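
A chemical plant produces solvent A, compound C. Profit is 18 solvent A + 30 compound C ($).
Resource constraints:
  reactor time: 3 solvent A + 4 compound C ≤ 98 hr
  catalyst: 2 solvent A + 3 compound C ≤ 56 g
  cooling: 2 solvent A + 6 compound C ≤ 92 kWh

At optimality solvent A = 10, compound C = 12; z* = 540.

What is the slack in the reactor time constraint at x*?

20

reactor time used = 3·10 + 4·12 = 78; slack = 98 − 78 = 20.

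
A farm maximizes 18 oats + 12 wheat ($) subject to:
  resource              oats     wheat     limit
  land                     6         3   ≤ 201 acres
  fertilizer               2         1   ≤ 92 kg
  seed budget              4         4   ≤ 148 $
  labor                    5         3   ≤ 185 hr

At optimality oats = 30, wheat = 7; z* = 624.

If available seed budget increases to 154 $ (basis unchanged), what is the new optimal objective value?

633

Binding: land and seed budget. Non-binding: fertilizer (25 unused), labor (14 unused).
Slack constraints have shadow price 0 (complementary slackness).
The binding rows give the dual system: 6·y_land + 4·y_seed budget = 18 and 3·y_land + 4·y_seed budget = 12.
Solving: y_land = 2, y_seed budget = 1.5.
Δz = y_seed budget·Δb = 1.5 × (6) = 9, so new z* = 624 + 9 = 633.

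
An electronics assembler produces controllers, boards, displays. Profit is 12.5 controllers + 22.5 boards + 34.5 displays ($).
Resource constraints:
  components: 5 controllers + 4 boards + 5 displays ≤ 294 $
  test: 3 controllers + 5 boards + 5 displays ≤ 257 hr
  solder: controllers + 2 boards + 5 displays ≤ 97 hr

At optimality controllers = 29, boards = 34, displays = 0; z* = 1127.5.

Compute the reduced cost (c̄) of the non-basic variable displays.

Check each constraint at x*: components 281/294 (slack 13); test 257/257 (tight); solder 97/97 (tight).
Since components is not tight, its dual is 0.
From A_Bᵀ y = c: 3·y_test + 1·y_solder = 12.5; 5·y_test + 2·y_solder = 22.5.
Solving: y_test = 2.5, y_solder = 5.
Reduced cost of displays: c₃ − yᵀa₃ = 34.5 − (2.5·5 + 5·5) = 34.5 − 37.5 = -3.

-3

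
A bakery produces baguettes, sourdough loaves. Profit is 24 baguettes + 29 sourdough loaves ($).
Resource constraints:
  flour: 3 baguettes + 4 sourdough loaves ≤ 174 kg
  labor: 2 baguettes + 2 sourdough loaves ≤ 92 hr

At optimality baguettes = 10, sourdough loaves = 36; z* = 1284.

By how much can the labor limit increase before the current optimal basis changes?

Binding constraints: flour, labor. The basis is B = [[3,4],[2,2]] with det -2.
Per unit increase in labor, x* moves by d = (2, -1.5).
The basis stays optimal until sourdough loaves reaches 0; allowable increase = 24 hr.

24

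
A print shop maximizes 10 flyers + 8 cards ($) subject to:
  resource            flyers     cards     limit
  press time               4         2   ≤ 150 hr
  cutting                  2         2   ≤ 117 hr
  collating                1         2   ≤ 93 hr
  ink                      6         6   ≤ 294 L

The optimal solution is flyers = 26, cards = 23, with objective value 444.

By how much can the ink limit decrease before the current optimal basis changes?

69

Binding constraints: press time, ink. The basis is B = [[4,2],[6,6]] with det 12.
Per unit decrease in ink, x* moves by d = (0.1667, -0.3333).
The basis stays optimal until cards reaches 0; allowable decrease = 69 L.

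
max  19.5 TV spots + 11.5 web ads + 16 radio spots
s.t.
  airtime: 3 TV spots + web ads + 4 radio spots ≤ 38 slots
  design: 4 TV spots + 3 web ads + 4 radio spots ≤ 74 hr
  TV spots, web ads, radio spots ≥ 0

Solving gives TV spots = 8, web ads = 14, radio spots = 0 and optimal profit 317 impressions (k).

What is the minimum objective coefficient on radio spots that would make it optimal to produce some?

At the optimum: airtime uses 38 of 38 (binding); design uses 74 of 74 (binding).
Dual feasibility on the basic columns requires 3·y_airtime + 4·y_design = 19.5, 1·y_airtime + 3·y_design = 11.5.
This yields shadow prices y_airtime = 2.5, y_design = 3.
radio spots enters the basis when its profit ≥ yᵀa₃ = 2.5·4 + 3·4 = 22.

22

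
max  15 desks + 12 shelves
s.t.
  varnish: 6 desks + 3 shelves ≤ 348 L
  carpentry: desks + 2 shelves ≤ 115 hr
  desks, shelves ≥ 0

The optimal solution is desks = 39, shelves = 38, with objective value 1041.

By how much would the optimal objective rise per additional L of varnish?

Both varnish and carpentry are binding at x*.
The binding rows give the dual system: 6·y_varnish + 1·y_carpentry = 15 and 3·y_varnish + 2·y_carpentry = 12.
This yields shadow prices y_varnish = 2, y_carpentry = 3.
Shadow price of varnish = 2.

2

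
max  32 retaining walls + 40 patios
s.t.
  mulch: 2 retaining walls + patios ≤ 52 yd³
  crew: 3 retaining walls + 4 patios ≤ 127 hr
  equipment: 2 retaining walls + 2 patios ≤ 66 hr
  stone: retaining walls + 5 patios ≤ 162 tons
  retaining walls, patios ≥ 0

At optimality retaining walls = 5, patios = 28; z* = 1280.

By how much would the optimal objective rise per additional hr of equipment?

4

Binding: crew and equipment. Non-binding: mulch (14 unused), stone (17 unused).
By complementary slackness, y = 0 for the non-binding constraints.
Dual feasibility on the basic columns requires 3·y_crew + 2·y_equipment = 32, 4·y_crew + 2·y_equipment = 40.
This yields shadow prices y_crew = 8, y_equipment = 4.
Shadow price of equipment = 4.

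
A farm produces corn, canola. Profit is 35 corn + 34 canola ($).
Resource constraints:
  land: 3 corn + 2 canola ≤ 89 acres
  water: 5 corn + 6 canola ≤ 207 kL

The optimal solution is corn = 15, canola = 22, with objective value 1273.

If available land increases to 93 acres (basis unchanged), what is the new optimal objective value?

At the optimum: land uses 89 of 89 (binding); water uses 207 of 207 (binding).
From A_Bᵀ y = c: 3·y_land + 5·y_water = 35; 2·y_land + 6·y_water = 34.
→ y_land = 5 and y_water = 4.
Δz = y_land·Δb = 5 × (4) = 20, so new z* = 1273 + 20 = 1293.

1293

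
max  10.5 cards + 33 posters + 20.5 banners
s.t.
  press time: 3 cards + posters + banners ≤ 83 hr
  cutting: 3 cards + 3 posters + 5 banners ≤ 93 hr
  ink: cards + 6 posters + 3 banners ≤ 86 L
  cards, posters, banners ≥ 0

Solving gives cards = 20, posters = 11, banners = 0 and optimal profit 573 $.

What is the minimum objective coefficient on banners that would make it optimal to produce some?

At the optimum: press time uses 71 of 83 (slack = 12); cutting uses 93 of 93 (binding); ink uses 86 of 86 (binding).
Since press time is not tight, its dual is 0.
The binding rows give the dual system: 3·y_cutting + 1·y_ink = 10.5 and 3·y_cutting + 6·y_ink = 33.
→ y_cutting = 2 and y_ink = 4.5.
banners enters the basis when its profit ≥ yᵀa₃ = 2·5 + 4.5·3 = 23.5.

23.5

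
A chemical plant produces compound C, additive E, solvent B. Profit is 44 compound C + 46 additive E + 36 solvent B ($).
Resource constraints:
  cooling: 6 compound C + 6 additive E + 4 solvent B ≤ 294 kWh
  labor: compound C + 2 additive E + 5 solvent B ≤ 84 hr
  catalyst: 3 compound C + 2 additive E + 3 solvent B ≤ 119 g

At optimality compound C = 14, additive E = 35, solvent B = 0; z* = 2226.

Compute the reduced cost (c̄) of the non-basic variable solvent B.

Check each constraint at x*: cooling 294/294 (tight); labor 84/84 (tight); catalyst 112/119 (slack 7).
By complementary slackness, y = 0 for the non-binding constraint.
From A_Bᵀ y = c: 6·y_cooling + 1·y_labor = 44; 6·y_cooling + 2·y_labor = 46.
This yields shadow prices y_cooling = 7, y_labor = 2.
Reduced cost of solvent B: c₃ − yᵀa₃ = 36 − (7·4 + 2·5) = 36 − 38 = -2.

-2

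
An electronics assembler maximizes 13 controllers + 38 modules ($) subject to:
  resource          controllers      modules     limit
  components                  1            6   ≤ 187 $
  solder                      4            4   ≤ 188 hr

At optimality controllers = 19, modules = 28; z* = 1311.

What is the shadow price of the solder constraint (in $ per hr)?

Both components and solder are binding at x*.
Dual feasibility on the basic columns requires 1·y_components + 4·y_solder = 13, 6·y_components + 4·y_solder = 38.
→ y_components = 5 and y_solder = 2.
Shadow price of solder = 2.

2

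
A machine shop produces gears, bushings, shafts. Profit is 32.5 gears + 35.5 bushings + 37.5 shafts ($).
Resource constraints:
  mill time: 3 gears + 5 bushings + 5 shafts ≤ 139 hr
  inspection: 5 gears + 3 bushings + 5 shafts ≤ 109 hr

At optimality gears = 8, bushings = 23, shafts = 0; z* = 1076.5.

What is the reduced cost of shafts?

-5

Both mill time and inspection are binding at x*.
From A_Bᵀ y = c: 3·y_mill time + 5·y_inspection = 32.5; 5·y_mill time + 3·y_inspection = 35.5.
Solving: y_mill time = 5, y_inspection = 3.5.
Reduced cost of shafts: c₃ − yᵀa₃ = 37.5 − (5·5 + 3.5·5) = 37.5 − 42.5 = -5.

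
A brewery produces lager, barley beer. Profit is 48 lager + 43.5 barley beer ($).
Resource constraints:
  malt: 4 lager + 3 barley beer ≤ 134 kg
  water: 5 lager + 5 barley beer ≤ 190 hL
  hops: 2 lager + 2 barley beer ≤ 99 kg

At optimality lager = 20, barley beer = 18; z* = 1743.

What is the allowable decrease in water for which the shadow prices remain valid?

22.5

Binding constraints: malt, water. The basis is B = [[4,3],[5,5]] with det 5.
Per unit decrease in water, x* moves by d = (0.6, -0.8).
The basis stays optimal until barley beer reaches 0; allowable decrease = 22.5 hL.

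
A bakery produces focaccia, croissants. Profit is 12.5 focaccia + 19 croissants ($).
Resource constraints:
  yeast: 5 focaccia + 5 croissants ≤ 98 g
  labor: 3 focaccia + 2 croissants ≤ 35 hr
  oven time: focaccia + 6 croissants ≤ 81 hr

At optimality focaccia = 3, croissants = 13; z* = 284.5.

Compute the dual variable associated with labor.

Check each constraint at x*: yeast 80/98 (slack 18); labor 35/35 (tight); oven time 81/81 (tight).
Slack constraints have shadow price 0 (complementary slackness).
Dual feasibility on the basic columns requires 3·y_labor + 1·y_oven time = 12.5, 2·y_labor + 6·y_oven time = 19.
This yields shadow prices y_labor = 3.5, y_oven time = 2.
Shadow price of labor = 3.5.

3.5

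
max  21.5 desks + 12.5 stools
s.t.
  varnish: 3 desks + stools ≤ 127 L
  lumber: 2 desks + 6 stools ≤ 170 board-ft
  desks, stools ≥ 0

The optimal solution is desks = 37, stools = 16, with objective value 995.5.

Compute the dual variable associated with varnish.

6.5

At the optimum: varnish uses 127 of 127 (binding); lumber uses 170 of 170 (binding).
Dual feasibility on the basic columns requires 3·y_varnish + 2·y_lumber = 21.5, 1·y_varnish + 6·y_lumber = 12.5.
Solving: y_varnish = 6.5, y_lumber = 1.
Shadow price of varnish = 6.5.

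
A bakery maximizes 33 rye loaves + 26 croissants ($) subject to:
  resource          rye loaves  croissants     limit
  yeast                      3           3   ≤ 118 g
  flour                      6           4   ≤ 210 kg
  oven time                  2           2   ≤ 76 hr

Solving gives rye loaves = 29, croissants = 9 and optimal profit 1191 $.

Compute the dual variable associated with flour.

3.5

Binding: flour and oven time. Non-binding: yeast (4 unused).
Slack constraints have shadow price 0 (complementary slackness).
Dual feasibility on the basic columns requires 6·y_flour + 2·y_oven time = 33, 4·y_flour + 2·y_oven time = 26.
→ y_flour = 3.5 and y_oven time = 6.
Shadow price of flour = 3.5.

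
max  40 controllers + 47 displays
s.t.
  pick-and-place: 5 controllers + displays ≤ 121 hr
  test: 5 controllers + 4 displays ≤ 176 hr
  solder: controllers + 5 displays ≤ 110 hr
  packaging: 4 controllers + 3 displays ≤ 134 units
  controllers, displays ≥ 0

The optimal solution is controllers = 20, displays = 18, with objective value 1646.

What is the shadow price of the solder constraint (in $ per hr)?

4

Binding: solder and packaging. Non-binding: pick-and-place (3 unused), test (4 unused).
Since pick-and-place, test are not tight, their duals are 0.
The binding rows give the dual system: 1·y_solder + 4·y_packaging = 40 and 5·y_solder + 3·y_packaging = 47.
Solving: y_solder = 4, y_packaging = 9.
Shadow price of solder = 4.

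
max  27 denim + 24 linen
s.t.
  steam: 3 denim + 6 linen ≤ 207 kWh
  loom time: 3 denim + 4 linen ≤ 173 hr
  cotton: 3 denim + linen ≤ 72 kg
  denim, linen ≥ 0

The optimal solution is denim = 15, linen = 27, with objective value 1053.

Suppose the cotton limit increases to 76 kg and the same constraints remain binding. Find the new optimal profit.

1077

At the optimum: steam uses 207 of 207 (binding); loom time uses 153 of 173 (slack = 20); cotton uses 72 of 72 (binding).
Slack constraints have shadow price 0 (complementary slackness).
Dual feasibility on the basic columns requires 3·y_steam + 3·y_cotton = 27, 6·y_steam + 1·y_cotton = 24.
Solving: y_steam = 3, y_cotton = 6.
Δz = y_cotton·Δb = 6 × (4) = 24, so new z* = 1053 + 24 = 1077.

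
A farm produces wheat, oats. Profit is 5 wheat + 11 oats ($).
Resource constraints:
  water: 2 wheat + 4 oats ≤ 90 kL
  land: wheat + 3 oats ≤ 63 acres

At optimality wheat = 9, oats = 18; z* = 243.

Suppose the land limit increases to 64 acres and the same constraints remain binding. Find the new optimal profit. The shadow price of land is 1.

Δb = 1, so new z* = 243 + (1)·(1) = 243 + 1 = 244.

244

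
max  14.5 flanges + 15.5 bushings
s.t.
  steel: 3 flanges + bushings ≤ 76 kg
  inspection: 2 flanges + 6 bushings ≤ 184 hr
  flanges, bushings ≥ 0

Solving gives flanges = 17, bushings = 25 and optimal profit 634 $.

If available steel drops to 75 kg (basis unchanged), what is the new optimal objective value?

630.5

Both steel and inspection are binding at x*.
Dual feasibility on the basic columns requires 3·y_steel + 2·y_inspection = 14.5, 1·y_steel + 6·y_inspection = 15.5.
Solving: y_steel = 3.5, y_inspection = 2.
Δz = y_steel·Δb = 3.5 × (-1) = -3.5, so new z* = 634 − 3.5 = 630.5.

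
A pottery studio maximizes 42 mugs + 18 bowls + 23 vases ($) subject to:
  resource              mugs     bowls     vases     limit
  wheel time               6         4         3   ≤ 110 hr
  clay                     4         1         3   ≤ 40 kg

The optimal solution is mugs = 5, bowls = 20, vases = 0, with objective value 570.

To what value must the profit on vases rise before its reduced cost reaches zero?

27

Check each constraint at x*: wheel time 110/110 (tight); clay 40/40 (tight).
From A_Bᵀ y = c: 6·y_wheel time + 4·y_clay = 42; 4·y_wheel time + 1·y_clay = 18.
This yields shadow prices y_wheel time = 3, y_clay = 6.
vases enters the basis when its profit ≥ yᵀa₃ = 3·3 + 6·3 = 27.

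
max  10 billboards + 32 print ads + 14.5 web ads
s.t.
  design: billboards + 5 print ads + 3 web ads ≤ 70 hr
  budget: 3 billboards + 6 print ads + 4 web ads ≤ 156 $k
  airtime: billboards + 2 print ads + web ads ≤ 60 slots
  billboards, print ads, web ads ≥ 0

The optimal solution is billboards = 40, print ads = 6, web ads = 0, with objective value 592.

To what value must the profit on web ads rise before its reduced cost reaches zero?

20

Check each constraint at x*: design 70/70 (tight); budget 156/156 (tight); airtime 52/60 (slack 8).
Since airtime is not tight, its dual is 0.
Dual feasibility on the basic columns requires 1·y_design + 3·y_budget = 10, 5·y_design + 6·y_budget = 32.
This yields shadow prices y_design = 4, y_budget = 2.
web ads enters the basis when its profit ≥ yᵀa₃ = 4·3 + 2·4 = 20.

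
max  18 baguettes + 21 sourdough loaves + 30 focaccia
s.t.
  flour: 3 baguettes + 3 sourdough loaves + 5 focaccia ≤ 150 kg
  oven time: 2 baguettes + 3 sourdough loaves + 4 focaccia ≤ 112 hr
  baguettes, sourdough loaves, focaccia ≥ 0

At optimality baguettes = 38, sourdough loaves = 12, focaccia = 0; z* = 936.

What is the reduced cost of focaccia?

At the optimum: flour uses 150 of 150 (binding); oven time uses 112 of 112 (binding).
The binding rows give the dual system: 3·y_flour + 2·y_oven time = 18 and 3·y_flour + 3·y_oven time = 21.
→ y_flour = 4 and y_oven time = 3.
Reduced cost of focaccia: c₃ − yᵀa₃ = 30 − (4·5 + 3·4) = 30 − 32 = -2.

-2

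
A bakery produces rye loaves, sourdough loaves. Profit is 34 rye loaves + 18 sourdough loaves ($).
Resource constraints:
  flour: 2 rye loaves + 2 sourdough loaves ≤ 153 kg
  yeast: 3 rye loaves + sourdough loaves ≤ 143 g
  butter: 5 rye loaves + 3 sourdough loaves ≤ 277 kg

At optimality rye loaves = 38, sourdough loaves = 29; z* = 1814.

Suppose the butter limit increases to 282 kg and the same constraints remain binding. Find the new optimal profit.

1839

Binding: yeast and butter. Non-binding: flour (19 unused).
Slack constraints have shadow price 0 (complementary slackness).
From A_Bᵀ y = c: 3·y_yeast + 5·y_butter = 34; 1·y_yeast + 3·y_butter = 18.
Solving: y_yeast = 3, y_butter = 5.
Δz = y_butter·Δb = 5 × (5) = 25, so new z* = 1814 + 25 = 1839.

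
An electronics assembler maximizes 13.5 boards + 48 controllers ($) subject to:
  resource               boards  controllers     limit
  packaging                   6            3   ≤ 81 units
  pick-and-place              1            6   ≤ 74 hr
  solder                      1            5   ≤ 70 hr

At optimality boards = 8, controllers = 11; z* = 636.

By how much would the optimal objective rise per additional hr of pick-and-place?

Binding: packaging and pick-and-place. Non-binding: solder (7 unused).
By complementary slackness, y = 0 for the non-binding constraint.
Dual feasibility on the basic columns requires 6·y_packaging + 1·y_pick-and-place = 13.5, 3·y_packaging + 6·y_pick-and-place = 48.
This yields shadow prices y_packaging = 1, y_pick-and-place = 7.5.
Shadow price of pick-and-place = 7.5.

7.5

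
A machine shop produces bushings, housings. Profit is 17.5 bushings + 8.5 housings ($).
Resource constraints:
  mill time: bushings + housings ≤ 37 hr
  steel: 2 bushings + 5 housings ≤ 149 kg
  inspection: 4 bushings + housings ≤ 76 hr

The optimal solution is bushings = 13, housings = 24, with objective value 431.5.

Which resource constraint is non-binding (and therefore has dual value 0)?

steel

mill time: 37/37 (binding)
steel: 146/149 (slack 3)
inspection: 76/76 (binding)
By complementary slackness, a constraint with positive slack has shadow price 0 → steel.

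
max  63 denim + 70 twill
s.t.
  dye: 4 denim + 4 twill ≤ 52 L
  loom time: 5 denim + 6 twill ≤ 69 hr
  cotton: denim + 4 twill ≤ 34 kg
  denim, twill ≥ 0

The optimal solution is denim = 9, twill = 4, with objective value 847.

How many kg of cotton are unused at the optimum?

cotton used = 1·9 + 4·4 = 25; slack = 34 − 25 = 9.

9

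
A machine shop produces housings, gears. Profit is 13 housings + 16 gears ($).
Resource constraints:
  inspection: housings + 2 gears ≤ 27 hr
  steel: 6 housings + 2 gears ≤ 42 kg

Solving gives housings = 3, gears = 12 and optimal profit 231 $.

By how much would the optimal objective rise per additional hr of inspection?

Check each constraint at x*: inspection 27/27 (tight); steel 42/42 (tight).
The binding rows give the dual system: 1·y_inspection + 6·y_steel = 13 and 2·y_inspection + 2·y_steel = 16.
→ y_inspection = 7 and y_steel = 1.
Shadow price of inspection = 7.

7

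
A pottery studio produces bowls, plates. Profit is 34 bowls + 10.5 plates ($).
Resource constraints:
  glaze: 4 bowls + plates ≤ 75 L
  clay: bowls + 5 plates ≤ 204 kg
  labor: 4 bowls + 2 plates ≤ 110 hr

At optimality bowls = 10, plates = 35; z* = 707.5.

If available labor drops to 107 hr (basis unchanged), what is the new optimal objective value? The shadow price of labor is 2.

701.5

Δb = -3, so new z* = 707.5 + (2)·(-3) = 707.5 − 6 = 701.5.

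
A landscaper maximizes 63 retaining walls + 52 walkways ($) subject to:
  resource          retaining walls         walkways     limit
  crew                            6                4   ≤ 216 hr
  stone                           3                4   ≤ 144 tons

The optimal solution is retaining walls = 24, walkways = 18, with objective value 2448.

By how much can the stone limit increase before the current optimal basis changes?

72

Binding constraints: crew, stone. The basis is B = [[6,4],[3,4]] with det 12.
Per unit increase in stone, x* moves by d = (-0.3333, 0.5).
The basis stays optimal until retaining walls reaches 0; allowable increase = 72 tons.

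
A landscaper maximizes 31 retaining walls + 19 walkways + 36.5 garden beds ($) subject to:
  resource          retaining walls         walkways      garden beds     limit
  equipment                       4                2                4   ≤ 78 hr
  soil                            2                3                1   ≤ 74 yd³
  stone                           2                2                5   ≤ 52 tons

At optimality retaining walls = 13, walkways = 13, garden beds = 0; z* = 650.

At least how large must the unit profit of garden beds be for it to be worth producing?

At the optimum: equipment uses 78 of 78 (binding); soil uses 65 of 74 (slack = 9); stone uses 52 of 52 (binding).
Since soil is not tight, its dual is 0.
The binding rows give the dual system: 4·y_equipment + 2·y_stone = 31 and 2·y_equipment + 2·y_stone = 19.
Solving: y_equipment = 6, y_stone = 3.5.
garden beds enters the basis when its profit ≥ yᵀa₃ = 6·4 + 3.5·5 = 41.5.

41.5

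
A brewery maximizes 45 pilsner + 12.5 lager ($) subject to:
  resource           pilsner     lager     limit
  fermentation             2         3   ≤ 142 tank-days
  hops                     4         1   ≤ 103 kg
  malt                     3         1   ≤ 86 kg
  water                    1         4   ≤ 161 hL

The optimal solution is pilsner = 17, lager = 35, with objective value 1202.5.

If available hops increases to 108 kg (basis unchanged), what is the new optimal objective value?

1240

Binding: hops and malt. Non-binding: fermentation (3 unused), water (4 unused).
Slack constraints have shadow price 0 (complementary slackness).
Dual feasibility on the basic columns requires 4·y_hops + 3·y_malt = 45, 1·y_hops + 1·y_malt = 12.5.
Solving: y_hops = 7.5, y_malt = 5.
Δz = y_hops·Δb = 7.5 × (5) = 37.5, so new z* = 1202.5 + 37.5 = 1240.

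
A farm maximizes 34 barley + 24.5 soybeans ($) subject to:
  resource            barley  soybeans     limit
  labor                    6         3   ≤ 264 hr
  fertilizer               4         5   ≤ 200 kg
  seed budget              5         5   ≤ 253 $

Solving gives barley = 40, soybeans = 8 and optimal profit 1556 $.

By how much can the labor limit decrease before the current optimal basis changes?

144

Binding constraints: labor, fertilizer. The basis is B = [[6,3],[4,5]] with det 18.
Per unit decrease in labor, x* moves by d = (-0.2778, 0.2222).
The basis stays optimal until barley reaches 0; allowable decrease = 144 hr.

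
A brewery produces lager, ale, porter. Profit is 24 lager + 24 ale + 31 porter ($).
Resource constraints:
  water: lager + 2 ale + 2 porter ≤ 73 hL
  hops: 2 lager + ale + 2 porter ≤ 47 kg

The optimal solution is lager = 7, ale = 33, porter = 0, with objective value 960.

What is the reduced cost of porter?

At the optimum: water uses 73 of 73 (binding); hops uses 47 of 47 (binding).
Dual feasibility on the basic columns requires 1·y_water + 2·y_hops = 24, 2·y_water + 1·y_hops = 24.
→ y_water = 8 and y_hops = 8.
Reduced cost of porter: c₃ − yᵀa₃ = 31 − (8·2 + 8·2) = 31 − 32 = -1.

-1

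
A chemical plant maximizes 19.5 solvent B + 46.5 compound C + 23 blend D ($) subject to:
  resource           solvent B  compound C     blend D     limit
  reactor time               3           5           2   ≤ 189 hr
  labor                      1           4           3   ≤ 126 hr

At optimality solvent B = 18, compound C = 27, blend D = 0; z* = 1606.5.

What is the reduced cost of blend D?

Both reactor time and labor are binding at x*.
The binding rows give the dual system: 3·y_reactor time + 1·y_labor = 19.5 and 5·y_reactor time + 4·y_labor = 46.5.
→ y_reactor time = 4.5 and y_labor = 6.
Reduced cost of blend D: c₃ − yᵀa₃ = 23 − (4.5·2 + 6·3) = 23 − 27 = -4.

-4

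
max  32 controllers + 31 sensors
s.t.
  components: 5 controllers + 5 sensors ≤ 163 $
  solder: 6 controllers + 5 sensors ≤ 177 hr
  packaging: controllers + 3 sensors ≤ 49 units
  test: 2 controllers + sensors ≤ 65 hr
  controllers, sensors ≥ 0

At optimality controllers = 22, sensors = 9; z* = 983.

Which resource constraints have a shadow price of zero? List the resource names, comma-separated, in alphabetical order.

components: 155/163 (slack 8)
solder: 177/177 (binding)
packaging: 49/49 (binding)
test: 53/65 (slack 12)
By complementary slackness, a constraint with positive slack has shadow price 0 → components, test.

components, test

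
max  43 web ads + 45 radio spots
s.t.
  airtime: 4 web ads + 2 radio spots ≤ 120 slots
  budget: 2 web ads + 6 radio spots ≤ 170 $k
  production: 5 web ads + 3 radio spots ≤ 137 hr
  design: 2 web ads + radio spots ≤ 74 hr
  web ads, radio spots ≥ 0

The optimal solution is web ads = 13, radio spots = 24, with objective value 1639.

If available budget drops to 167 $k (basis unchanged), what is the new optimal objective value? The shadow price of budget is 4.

Δb = -3, so new z* = 1639 + (4)·(-3) = 1639 − 12 = 1627.

1627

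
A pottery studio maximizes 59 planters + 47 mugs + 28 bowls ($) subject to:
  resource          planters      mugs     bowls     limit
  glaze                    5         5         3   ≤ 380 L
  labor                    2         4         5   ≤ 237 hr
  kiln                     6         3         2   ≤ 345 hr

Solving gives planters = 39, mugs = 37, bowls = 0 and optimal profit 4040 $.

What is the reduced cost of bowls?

At the optimum: glaze uses 380 of 380 (binding); labor uses 226 of 237 (slack = 11); kiln uses 345 of 345 (binding).
Since labor is not tight, its dual is 0.
Dual feasibility on the basic columns requires 5·y_glaze + 6·y_kiln = 59, 5·y_glaze + 3·y_kiln = 47.
This yields shadow prices y_glaze = 7, y_kiln = 4.
Reduced cost of bowls: c₃ − yᵀa₃ = 28 − (7·3 + 4·2) = 28 − 29 = -1.

-1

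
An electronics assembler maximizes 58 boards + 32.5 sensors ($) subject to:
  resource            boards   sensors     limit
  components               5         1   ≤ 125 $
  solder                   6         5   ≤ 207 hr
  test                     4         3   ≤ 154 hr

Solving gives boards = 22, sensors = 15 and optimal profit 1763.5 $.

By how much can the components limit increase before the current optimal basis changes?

Binding constraints: components, solder. The basis is B = [[5,1],[6,5]] with det 19.
Per unit increase in components, x* moves by d = (0.2632, -0.3158).
The basis stays optimal until sensors reaches 0; allowable increase = 47.5 $.

47.5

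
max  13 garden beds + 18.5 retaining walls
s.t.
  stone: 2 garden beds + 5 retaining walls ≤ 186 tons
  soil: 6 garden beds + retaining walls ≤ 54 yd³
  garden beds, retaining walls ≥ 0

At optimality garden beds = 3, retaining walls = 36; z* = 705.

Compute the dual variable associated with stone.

Both stone and soil are binding at x*.
The binding rows give the dual system: 2·y_stone + 6·y_soil = 13 and 5·y_stone + 1·y_soil = 18.5.
Solving: y_stone = 3.5, y_soil = 1.
Shadow price of stone = 3.5.

3.5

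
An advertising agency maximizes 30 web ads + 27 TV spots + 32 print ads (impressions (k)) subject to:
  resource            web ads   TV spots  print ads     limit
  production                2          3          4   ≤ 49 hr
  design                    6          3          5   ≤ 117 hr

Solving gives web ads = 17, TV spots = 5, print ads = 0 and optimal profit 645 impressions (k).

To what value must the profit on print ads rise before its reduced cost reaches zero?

39

Check each constraint at x*: production 49/49 (tight); design 117/117 (tight).
From A_Bᵀ y = c: 2·y_production + 6·y_design = 30; 3·y_production + 3·y_design = 27.
→ y_production = 6 and y_design = 3.
print ads enters the basis when its profit ≥ yᵀa₃ = 6·4 + 3·5 = 39.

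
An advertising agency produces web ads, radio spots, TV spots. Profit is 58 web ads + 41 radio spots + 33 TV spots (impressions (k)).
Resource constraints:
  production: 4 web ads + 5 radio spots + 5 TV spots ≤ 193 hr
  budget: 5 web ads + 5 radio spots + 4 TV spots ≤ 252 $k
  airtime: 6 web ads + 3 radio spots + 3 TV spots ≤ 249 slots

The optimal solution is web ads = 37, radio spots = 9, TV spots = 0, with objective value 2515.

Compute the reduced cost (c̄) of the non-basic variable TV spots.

Check each constraint at x*: production 193/193 (tight); budget 230/252 (slack 22); airtime 249/249 (tight).
By complementary slackness, y = 0 for the non-binding constraint.
The binding rows give the dual system: 4·y_production + 6·y_airtime = 58 and 5·y_production + 3·y_airtime = 41.
This yields shadow prices y_production = 4, y_airtime = 7.
Reduced cost of TV spots: c₃ − yᵀa₃ = 33 − (4·5 + 7·3) = 33 − 41 = -8.

-8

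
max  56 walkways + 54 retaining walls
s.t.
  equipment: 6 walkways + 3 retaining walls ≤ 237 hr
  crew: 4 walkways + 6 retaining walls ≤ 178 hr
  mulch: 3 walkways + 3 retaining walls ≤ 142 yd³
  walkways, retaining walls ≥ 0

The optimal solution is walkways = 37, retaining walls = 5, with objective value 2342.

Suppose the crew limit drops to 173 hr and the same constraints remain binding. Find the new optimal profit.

At the optimum: equipment uses 237 of 237 (binding); crew uses 178 of 178 (binding); mulch uses 126 of 142 (slack = 16).
By complementary slackness, y = 0 for the non-binding constraint.
Dual feasibility on the basic columns requires 6·y_equipment + 4·y_crew = 56, 3·y_equipment + 6·y_crew = 54.
→ y_equipment = 5 and y_crew = 6.5.
Δz = y_crew·Δb = 6.5 × (-5) = -32.5, so new z* = 2342 − 32.5 = 2309.5.

2309.5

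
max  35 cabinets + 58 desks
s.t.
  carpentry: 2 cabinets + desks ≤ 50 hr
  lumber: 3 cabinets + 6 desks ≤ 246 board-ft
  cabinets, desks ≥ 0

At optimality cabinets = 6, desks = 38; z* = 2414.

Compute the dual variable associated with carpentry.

4

Both carpentry and lumber are binding at x*.
From A_Bᵀ y = c: 2·y_carpentry + 3·y_lumber = 35; 1·y_carpentry + 6·y_lumber = 58.
→ y_carpentry = 4 and y_lumber = 9.
Shadow price of carpentry = 4.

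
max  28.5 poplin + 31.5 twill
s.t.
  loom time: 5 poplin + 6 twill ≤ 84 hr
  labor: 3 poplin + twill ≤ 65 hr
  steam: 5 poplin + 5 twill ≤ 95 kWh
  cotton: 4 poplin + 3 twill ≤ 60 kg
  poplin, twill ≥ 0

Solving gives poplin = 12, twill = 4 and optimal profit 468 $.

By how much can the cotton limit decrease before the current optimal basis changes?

Binding constraints: loom time, cotton. The basis is B = [[5,6],[4,3]] with det -9.
Per unit decrease in cotton, x* moves by d = (-0.6667, 0.5556).
The basis stays optimal until poplin reaches 0; allowable decrease = 18 kg.

18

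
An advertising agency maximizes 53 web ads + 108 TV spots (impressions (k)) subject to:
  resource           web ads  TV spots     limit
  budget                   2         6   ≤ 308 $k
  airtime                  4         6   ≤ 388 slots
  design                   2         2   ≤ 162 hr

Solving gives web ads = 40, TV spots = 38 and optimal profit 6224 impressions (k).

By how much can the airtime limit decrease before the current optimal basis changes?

Binding constraints: budget, airtime. The basis is B = [[2,6],[4,6]] with det -12.
Per unit decrease in airtime, x* moves by d = (-0.5, 0.1667).
The basis stays optimal until web ads reaches 0; allowable decrease = 80 slots.

80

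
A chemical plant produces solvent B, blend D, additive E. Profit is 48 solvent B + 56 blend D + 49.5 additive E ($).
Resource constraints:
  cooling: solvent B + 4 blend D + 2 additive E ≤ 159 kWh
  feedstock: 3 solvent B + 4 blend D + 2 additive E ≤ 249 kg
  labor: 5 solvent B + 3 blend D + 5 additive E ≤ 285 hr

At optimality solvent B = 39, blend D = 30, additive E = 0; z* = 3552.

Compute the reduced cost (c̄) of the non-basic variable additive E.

-6.5

Check each constraint at x*: cooling 159/159 (tight); feedstock 237/249 (slack 12); labor 285/285 (tight).
Since feedstock is not tight, its dual is 0.
The binding rows give the dual system: 1·y_cooling + 5·y_labor = 48 and 4·y_cooling + 3·y_labor = 56.
Solving: y_cooling = 8, y_labor = 8.
Reduced cost of additive E: c₃ − yᵀa₃ = 49.5 − (8·2 + 8·5) = 49.5 − 56 = -6.5.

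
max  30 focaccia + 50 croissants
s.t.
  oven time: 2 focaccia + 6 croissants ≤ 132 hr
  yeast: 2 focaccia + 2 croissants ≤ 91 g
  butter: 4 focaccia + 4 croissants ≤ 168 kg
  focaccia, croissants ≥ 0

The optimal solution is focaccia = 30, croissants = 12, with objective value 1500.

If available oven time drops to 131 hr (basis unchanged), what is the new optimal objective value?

1495

Check each constraint at x*: oven time 132/132 (tight); yeast 84/91 (slack 7); butter 168/168 (tight).
By complementary slackness, y = 0 for the non-binding constraint.
The binding rows give the dual system: 2·y_oven time + 4·y_butter = 30 and 6·y_oven time + 4·y_butter = 50.
→ y_oven time = 5 and y_butter = 5.
Δz = y_oven time·Δb = 5 × (-1) = -5, so new z* = 1500 − 5 = 1495.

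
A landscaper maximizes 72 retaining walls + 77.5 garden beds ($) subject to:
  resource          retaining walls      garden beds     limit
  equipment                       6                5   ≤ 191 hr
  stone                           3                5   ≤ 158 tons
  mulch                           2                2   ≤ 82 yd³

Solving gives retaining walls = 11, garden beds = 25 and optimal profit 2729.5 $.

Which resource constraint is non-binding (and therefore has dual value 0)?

mulch

equipment: 191/191 (binding)
stone: 158/158 (binding)
mulch: 72/82 (slack 10)
By complementary slackness, a constraint with positive slack has shadow price 0 → mulch.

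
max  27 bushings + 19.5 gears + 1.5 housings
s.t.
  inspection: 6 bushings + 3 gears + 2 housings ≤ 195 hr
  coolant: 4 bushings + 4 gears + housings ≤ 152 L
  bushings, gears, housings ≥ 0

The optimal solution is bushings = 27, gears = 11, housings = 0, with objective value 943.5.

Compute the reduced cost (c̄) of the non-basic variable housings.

-6.5

At the optimum: inspection uses 195 of 195 (binding); coolant uses 152 of 152 (binding).
From A_Bᵀ y = c: 6·y_inspection + 4·y_coolant = 27; 3·y_inspection + 4·y_coolant = 19.5.
This yields shadow prices y_inspection = 2.5, y_coolant = 3.
Reduced cost of housings: c₃ − yᵀa₃ = 1.5 − (2.5·2 + 3·1) = 1.5 − 8 = -6.5.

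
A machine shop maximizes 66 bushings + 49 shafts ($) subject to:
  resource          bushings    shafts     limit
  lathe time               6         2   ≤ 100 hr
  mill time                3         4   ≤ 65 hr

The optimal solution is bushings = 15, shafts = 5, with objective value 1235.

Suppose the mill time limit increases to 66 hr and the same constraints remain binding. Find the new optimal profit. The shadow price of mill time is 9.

Δb = 1, so new z* = 1235 + (9)·(1) = 1235 + 9 = 1244.

1244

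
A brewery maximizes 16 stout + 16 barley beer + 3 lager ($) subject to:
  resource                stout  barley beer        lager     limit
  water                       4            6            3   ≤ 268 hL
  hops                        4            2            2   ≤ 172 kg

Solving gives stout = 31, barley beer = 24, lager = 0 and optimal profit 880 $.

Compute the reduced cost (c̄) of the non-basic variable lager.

-7

At the optimum: water uses 268 of 268 (binding); hops uses 172 of 172 (binding).
Dual feasibility on the basic columns requires 4·y_water + 4·y_hops = 16, 6·y_water + 2·y_hops = 16.
This yields shadow prices y_water = 2, y_hops = 2.
Reduced cost of lager: c₃ − yᵀa₃ = 3 − (2·3 + 2·2) = 3 − 10 = -7.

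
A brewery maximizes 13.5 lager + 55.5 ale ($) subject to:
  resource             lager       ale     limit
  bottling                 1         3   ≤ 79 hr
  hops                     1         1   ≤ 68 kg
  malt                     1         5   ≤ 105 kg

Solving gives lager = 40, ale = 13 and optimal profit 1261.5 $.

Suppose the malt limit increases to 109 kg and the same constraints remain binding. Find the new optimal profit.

1291.5

At the optimum: bottling uses 79 of 79 (binding); hops uses 53 of 68 (slack = 15); malt uses 105 of 105 (binding).
By complementary slackness, y = 0 for the non-binding constraint.
The binding rows give the dual system: 1·y_bottling + 1·y_malt = 13.5 and 3·y_bottling + 5·y_malt = 55.5.
Solving: y_bottling = 6, y_malt = 7.5.
Δz = y_malt·Δb = 7.5 × (4) = 30, so new z* = 1261.5 + 30 = 1291.5.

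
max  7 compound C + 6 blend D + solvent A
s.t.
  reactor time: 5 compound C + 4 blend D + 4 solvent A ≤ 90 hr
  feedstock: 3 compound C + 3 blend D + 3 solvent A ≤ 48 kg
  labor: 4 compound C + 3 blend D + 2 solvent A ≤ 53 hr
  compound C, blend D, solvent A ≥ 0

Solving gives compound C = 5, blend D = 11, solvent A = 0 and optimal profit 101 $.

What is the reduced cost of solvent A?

-4

At the optimum: reactor time uses 69 of 90 (slack = 21); feedstock uses 48 of 48 (binding); labor uses 53 of 53 (binding).
By complementary slackness, y = 0 for the non-binding constraint.
The binding rows give the dual system: 3·y_feedstock + 4·y_labor = 7 and 3·y_feedstock + 3·y_labor = 6.
Solving: y_feedstock = 1, y_labor = 1.
Reduced cost of solvent A: c₃ − yᵀa₃ = 1 − (1·3 + 1·2) = 1 − 5 = -4.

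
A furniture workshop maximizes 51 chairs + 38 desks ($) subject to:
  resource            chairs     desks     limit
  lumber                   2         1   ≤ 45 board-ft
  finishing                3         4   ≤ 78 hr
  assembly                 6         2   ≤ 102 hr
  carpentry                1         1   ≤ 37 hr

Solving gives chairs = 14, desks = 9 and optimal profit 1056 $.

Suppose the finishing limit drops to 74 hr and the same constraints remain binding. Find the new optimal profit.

Check each constraint at x*: lumber 37/45 (slack 8); finishing 78/78 (tight); assembly 102/102 (tight); carpentry 23/37 (slack 14).
By complementary slackness, y = 0 for the non-binding constraints.
The binding rows give the dual system: 3·y_finishing + 6·y_assembly = 51 and 4·y_finishing + 2·y_assembly = 38.
This yields shadow prices y_finishing = 7, y_assembly = 5.
Δz = y_finishing·Δb = 7 × (-4) = -28, so new z* = 1056 − 28 = 1028.

1028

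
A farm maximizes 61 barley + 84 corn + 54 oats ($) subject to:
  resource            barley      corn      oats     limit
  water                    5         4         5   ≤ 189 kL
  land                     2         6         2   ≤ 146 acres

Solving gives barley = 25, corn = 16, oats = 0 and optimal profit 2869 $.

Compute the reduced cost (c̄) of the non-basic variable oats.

-7

At the optimum: water uses 189 of 189 (binding); land uses 146 of 146 (binding).
Dual feasibility on the basic columns requires 5·y_water + 2·y_land = 61, 4·y_water + 6·y_land = 84.
This yields shadow prices y_water = 9, y_land = 8.
Reduced cost of oats: c₃ − yᵀa₃ = 54 − (9·5 + 8·2) = 54 − 61 = -7.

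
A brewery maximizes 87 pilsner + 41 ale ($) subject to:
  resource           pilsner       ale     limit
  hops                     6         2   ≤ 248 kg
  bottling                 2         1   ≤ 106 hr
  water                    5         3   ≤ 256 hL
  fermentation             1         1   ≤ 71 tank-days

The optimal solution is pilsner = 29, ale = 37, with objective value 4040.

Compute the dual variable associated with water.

Check each constraint at x*: hops 248/248 (tight); bottling 95/106 (slack 11); water 256/256 (tight); fermentation 66/71 (slack 5).
By complementary slackness, y = 0 for the non-binding constraints.
The binding rows give the dual system: 6·y_hops + 5·y_water = 87 and 2·y_hops + 3·y_water = 41.
Solving: y_hops = 7, y_water = 9.
Shadow price of water = 9.

9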